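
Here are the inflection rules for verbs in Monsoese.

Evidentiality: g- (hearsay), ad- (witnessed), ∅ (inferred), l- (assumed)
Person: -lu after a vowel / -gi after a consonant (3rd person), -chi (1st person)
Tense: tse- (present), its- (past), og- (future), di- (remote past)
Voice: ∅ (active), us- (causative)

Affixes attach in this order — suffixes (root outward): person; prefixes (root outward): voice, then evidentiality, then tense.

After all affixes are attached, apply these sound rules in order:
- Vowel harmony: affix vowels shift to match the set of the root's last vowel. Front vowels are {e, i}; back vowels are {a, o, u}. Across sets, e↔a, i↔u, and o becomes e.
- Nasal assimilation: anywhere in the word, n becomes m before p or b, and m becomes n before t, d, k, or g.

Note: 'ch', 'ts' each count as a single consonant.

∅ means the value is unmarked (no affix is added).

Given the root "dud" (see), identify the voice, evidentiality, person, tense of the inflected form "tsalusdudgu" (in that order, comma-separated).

causative, assumed, 3rd person, present

Segment: tse-l-us-dud-gi.
voice: us- → causative.
evidentiality: l- → assumed.
person: -lu/gi → 3rd person.
tense: tse- → present.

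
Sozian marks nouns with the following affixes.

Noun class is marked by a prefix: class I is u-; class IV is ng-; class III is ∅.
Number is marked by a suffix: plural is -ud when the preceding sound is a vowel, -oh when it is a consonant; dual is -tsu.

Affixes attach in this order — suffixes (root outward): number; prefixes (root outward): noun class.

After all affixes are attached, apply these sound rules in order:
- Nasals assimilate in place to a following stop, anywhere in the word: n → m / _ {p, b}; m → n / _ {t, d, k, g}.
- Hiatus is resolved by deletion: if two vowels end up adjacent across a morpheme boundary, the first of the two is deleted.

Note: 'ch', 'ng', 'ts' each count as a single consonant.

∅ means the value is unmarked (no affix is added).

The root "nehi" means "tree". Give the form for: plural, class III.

Attach number plural -ud (after vowel 'i') → nehiud.
noun class = class III: zero marking, form stays nehiud.
Nasal assimilation: no change.
Apply vowel deletion: nehiud → nehud.

nehud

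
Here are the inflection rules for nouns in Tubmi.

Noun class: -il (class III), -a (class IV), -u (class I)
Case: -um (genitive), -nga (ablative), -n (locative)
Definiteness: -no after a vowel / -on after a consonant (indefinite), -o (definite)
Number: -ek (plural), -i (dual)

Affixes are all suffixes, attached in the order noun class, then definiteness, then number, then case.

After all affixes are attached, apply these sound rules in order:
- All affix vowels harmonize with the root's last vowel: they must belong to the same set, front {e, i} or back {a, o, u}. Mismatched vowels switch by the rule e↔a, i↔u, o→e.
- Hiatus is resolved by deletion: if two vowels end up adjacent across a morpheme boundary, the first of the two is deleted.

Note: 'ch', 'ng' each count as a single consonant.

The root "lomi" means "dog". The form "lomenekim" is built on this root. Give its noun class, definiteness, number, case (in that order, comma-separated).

class IV, indefinite, plural, genitive

Segment: lomi-a-no-ek-um.
noun class: -a → class IV.
definiteness: -no/on → indefinite.
number: -ek → plural.
case: -um → genitive.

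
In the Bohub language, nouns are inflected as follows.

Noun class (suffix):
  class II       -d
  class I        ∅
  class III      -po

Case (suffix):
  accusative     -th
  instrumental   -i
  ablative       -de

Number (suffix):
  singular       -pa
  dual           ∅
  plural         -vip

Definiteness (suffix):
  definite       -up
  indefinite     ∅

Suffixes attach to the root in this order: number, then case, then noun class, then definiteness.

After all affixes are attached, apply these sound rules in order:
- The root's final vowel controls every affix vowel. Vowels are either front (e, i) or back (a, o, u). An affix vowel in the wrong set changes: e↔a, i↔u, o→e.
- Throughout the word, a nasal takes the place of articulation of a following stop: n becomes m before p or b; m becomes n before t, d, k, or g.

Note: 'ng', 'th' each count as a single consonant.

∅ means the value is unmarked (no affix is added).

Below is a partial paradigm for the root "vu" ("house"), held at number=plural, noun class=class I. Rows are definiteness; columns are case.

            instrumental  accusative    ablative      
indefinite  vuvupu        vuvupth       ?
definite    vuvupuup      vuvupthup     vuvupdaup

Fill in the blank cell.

Attach number plural -vip → vuvip.
Attach case ablative -de → vuvipde.
noun class = class I: zero marking, form stays vuvipde.
definiteness = indefinite: zero marking, form stays vuvipde.
Apply vowel harmony: vuvipde → vuvupda.
Nasal assimilation: no change.

vuvupda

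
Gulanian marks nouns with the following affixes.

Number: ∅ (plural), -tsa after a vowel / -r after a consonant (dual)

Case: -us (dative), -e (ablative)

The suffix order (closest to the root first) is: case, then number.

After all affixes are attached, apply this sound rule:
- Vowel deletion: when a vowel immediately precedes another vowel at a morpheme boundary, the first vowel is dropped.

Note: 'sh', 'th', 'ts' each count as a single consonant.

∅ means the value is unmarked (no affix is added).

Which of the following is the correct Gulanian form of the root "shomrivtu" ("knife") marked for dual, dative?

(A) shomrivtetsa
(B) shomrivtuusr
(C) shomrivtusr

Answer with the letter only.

C

Attach case dative -us → shomrivtuus.
Attach number dual -r (after consonant 's') → shomrivtuusr.
Apply vowel deletion: shomrivtuusr → shomrivtusr.
So the correct form is shomrivtusr, option (C).
(B) shomrivtuusr is wrong: it fails to apply the sound rule(s).
(A) shomrivtetsa is wrong: it uses ablative instead of dative for case.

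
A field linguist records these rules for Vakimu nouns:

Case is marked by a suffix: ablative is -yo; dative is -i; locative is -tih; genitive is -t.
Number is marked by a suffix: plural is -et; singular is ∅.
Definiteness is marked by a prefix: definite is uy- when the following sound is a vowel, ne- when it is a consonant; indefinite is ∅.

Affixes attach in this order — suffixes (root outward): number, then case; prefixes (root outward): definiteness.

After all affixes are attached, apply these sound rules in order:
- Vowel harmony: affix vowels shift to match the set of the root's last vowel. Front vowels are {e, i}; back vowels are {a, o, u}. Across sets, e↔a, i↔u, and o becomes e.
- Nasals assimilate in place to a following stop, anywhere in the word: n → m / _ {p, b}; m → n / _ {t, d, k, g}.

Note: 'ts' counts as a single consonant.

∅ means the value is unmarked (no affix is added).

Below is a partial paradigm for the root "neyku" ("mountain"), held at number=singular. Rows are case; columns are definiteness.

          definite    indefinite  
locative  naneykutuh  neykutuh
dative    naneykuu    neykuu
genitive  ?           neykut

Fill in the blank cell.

Attach definiteness definite ne- (before consonant 'n') → neneyku.
number = singular: zero marking, form stays neneyku.
Attach case genitive -t → neneykut.
Apply vowel harmony: neneykut → naneykut.
Nasal assimilation: no change.

naneykut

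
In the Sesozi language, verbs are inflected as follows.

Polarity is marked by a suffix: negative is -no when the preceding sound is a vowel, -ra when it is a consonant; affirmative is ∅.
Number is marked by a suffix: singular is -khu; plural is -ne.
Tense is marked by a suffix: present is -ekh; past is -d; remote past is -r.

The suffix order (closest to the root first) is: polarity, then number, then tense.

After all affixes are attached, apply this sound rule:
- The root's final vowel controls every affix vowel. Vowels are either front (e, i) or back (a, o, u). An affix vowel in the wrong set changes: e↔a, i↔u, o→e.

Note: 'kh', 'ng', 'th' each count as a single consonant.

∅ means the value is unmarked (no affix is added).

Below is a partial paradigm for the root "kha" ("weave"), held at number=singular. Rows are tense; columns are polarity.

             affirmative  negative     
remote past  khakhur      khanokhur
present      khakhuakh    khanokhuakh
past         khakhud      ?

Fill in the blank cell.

Attach polarity negative -no (after vowel 'a') → khano.
Attach number singular -khu → khanokhu.
Attach tense past -d → khanokhud.
Vowel harmony: no change.

khanokhud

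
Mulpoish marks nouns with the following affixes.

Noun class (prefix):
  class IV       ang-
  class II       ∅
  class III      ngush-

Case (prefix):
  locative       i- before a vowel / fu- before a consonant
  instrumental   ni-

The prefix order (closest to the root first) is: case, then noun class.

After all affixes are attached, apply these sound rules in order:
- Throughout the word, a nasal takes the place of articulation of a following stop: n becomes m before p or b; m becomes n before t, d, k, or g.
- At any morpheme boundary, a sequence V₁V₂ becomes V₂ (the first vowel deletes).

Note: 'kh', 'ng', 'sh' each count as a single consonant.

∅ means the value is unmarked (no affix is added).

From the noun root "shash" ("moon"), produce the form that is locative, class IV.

Attach case locative fu- (before consonant 'sh') → fushash.
Attach noun class class IV ang- → angfushash.
Nasal assimilation: no change.
Vowel deletion: no change.

angfushash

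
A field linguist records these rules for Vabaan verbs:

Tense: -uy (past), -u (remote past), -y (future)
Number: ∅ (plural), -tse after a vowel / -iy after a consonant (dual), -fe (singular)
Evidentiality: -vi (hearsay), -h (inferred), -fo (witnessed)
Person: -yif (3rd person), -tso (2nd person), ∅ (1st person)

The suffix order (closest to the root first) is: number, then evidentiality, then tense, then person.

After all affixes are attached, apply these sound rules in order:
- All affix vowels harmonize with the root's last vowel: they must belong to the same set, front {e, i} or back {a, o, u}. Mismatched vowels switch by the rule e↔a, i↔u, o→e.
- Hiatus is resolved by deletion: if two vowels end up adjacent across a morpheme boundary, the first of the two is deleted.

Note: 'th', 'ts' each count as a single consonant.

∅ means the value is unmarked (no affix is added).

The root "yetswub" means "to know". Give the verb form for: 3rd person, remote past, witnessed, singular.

Attach number singular -fe → yetswubfe.
Attach evidentiality witnessed -fo → yetswubfefo.
Attach tense remote past -u → yetswubfefou.
Attach person 3rd person -yif → yetswubfefouyif.
Apply vowel harmony: yetswubfefouyif → yetswubfafouyuf.
Apply vowel deletion: yetswubfafouyuf → yetswubfafuyuf.

yetswubfafuyuf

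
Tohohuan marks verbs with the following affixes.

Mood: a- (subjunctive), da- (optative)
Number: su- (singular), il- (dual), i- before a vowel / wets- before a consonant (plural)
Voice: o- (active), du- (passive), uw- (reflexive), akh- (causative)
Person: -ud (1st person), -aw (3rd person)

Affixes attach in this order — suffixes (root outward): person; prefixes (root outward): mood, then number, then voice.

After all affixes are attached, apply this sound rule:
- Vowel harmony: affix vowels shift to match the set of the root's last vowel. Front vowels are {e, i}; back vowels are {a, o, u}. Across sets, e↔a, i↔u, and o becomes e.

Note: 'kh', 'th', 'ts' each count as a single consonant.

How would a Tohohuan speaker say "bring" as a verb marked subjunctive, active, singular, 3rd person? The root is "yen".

Attach mood subjunctive a- → ayen.
Attach number singular su- → suayen.
Attach person 3rd person -aw → suayenaw.
Attach voice active o- → osuayenaw.
Apply vowel harmony: osuayenaw → esieyenew.

esieyenew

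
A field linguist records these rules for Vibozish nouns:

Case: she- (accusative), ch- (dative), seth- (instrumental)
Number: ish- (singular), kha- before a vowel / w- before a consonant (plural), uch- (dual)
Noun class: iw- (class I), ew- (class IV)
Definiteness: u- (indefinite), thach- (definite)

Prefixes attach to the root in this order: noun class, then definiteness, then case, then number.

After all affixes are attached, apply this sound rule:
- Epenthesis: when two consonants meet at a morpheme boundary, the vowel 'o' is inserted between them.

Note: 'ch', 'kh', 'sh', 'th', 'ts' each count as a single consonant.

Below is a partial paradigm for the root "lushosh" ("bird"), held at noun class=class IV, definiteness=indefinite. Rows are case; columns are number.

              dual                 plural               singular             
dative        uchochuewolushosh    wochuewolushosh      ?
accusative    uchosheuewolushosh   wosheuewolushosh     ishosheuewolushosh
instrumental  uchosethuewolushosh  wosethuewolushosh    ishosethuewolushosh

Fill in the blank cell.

Attach noun class class IV ew- → ewlushosh.
Attach definiteness indefinite u- → uewlushosh.
Attach case dative ch- → chuewlushosh.
Attach number singular ish- → ishchuewlushosh.
Apply epenthesis: ishchuewlushosh → ishochuewolushosh.

ishochuewolushosh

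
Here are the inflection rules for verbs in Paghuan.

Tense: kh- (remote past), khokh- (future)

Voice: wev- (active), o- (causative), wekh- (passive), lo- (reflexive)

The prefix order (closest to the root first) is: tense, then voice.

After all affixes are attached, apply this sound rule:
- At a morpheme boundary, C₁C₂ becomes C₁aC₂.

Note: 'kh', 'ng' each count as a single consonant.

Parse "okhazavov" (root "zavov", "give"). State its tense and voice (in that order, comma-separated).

remote past, causative

Segment: o-kh-zavov.
tense: kh- → remote past.
voice: o- → causative.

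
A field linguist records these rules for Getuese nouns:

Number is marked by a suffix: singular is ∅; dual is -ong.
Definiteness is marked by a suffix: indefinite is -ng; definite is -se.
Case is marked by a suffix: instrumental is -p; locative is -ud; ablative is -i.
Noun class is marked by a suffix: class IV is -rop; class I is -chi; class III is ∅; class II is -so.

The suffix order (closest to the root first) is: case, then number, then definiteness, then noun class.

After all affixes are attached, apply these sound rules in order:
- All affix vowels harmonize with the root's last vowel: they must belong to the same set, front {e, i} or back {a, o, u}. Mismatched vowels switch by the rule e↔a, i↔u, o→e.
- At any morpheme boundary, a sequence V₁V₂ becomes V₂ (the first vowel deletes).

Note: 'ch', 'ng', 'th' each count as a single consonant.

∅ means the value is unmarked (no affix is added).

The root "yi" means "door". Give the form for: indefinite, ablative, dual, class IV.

Attach case ablative -i → yii.
Attach number dual -ong → yiiong.
Attach definiteness indefinite -ng → yiiongng.
Attach noun class class IV -rop → yiiongngrop.
Apply vowel harmony: yiiongngrop → yiiengngrep.
Apply vowel deletion: yiiengngrep → yengngrep.

yengngrep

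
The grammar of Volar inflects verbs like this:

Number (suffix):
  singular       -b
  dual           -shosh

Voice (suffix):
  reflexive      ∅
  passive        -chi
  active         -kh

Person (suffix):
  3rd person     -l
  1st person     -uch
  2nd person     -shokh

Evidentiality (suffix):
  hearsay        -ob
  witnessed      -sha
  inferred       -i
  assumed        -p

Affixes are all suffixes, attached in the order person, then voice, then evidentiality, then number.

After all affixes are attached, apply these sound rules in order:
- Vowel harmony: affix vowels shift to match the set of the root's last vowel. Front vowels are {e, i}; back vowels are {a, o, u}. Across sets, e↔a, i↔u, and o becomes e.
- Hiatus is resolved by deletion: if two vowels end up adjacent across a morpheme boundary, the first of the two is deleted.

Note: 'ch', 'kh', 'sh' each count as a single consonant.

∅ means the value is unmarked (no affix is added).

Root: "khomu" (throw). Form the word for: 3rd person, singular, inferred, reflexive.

khomulub

Attach person 3rd person -l → khomul.
voice = reflexive: zero marking, form stays khomul.
Attach evidentiality inferred -i → khomuli.
Attach number singular -b → khomulib.
Apply vowel harmony: khomulib → khomulub.
Vowel deletion: no change.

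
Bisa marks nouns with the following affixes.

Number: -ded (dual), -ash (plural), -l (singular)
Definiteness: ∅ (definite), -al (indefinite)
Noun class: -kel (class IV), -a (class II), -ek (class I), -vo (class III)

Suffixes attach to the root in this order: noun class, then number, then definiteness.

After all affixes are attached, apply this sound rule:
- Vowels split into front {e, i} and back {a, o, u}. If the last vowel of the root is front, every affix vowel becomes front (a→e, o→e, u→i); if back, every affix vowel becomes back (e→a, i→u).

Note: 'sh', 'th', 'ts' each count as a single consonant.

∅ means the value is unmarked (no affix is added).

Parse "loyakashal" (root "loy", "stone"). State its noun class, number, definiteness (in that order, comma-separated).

Segment: loy-ek-ash-al.
noun class: -ek → class I.
number: -ash → plural.
definiteness: -al → indefinite.

class I, plural, indefinite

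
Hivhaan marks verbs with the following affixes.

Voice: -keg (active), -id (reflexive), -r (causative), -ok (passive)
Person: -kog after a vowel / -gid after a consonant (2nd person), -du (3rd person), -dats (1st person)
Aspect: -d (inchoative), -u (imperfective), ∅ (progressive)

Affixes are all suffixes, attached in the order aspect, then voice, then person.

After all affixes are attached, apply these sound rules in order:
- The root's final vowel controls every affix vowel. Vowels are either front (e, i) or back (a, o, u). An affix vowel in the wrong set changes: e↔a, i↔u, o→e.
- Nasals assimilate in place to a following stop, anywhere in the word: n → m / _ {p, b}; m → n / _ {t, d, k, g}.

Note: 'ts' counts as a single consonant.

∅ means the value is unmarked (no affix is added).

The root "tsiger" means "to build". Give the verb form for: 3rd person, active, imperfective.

tsigerikegdi

Attach aspect imperfective -u → tsigeru.
Attach voice active -keg → tsigerukeg.
Attach person 3rd person -du → tsigerukegdu.
Apply vowel harmony: tsigerukegdu → tsigerikegdi.
Nasal assimilation: no change.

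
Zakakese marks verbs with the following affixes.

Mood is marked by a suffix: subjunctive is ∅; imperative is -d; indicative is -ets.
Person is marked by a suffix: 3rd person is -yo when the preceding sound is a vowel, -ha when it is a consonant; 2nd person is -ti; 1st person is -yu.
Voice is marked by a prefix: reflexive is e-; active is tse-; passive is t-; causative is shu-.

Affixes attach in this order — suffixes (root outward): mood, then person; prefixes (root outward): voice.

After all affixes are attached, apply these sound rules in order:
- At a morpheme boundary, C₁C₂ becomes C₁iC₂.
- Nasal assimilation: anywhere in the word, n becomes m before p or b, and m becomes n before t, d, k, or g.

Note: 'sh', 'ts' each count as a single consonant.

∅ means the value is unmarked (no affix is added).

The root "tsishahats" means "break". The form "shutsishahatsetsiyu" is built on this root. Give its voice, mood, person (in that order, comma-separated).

causative, indicative, 1st person

Segment: shu-tsishahats-ets-yu.
voice: shu- → causative.
mood: -ets → indicative.
person: -yu → 1st person.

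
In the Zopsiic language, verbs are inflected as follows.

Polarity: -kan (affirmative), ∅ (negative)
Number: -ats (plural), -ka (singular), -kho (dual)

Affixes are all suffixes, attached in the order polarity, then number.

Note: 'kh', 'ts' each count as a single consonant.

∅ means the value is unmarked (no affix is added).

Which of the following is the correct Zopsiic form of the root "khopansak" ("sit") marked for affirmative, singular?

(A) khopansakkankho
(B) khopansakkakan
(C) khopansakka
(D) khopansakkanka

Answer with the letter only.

Attach polarity affirmative -kan → khopansakkan.
Attach number singular -ka → khopansakkanka.
So the correct form is khopansakkanka, option (D).
(A) khopansakkankho is wrong: it uses dual instead of singular for number.
(B) khopansakkakan is wrong: it has the affixes in the wrong order.
(C) khopansakka is wrong: it uses negative instead of affirmative for polarity.

D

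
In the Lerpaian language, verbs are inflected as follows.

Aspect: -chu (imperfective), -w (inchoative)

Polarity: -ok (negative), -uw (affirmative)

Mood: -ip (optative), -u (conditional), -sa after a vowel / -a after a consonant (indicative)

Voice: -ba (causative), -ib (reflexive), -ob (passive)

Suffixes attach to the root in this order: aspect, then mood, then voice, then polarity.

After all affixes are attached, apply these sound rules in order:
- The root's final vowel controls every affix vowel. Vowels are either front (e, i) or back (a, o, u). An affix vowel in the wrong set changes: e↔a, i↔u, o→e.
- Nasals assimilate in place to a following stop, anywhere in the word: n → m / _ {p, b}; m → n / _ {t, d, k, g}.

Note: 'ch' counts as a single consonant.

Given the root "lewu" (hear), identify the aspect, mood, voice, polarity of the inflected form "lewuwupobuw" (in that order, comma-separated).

inchoative, optative, passive, affirmative

Segment: lewu-w-ip-ob-uw.
aspect: -w → inchoative.
mood: -ip → optative.
voice: -ob → passive.
polarity: -uw → affirmative.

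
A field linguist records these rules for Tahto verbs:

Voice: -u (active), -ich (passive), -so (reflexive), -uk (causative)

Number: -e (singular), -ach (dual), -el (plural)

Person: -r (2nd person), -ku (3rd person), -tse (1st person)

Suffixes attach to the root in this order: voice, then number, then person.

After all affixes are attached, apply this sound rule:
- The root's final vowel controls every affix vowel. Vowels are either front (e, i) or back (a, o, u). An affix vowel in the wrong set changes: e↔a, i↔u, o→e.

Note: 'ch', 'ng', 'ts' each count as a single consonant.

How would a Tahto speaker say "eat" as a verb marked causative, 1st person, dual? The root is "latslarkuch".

latslarkuchukachtsa

Attach voice causative -uk → latslarkuchuk.
Attach number dual -ach → latslarkuchukach.
Attach person 1st person -tse → latslarkuchukachtse.
Apply vowel harmony: latslarkuchukachtse → latslarkuchukachtsa.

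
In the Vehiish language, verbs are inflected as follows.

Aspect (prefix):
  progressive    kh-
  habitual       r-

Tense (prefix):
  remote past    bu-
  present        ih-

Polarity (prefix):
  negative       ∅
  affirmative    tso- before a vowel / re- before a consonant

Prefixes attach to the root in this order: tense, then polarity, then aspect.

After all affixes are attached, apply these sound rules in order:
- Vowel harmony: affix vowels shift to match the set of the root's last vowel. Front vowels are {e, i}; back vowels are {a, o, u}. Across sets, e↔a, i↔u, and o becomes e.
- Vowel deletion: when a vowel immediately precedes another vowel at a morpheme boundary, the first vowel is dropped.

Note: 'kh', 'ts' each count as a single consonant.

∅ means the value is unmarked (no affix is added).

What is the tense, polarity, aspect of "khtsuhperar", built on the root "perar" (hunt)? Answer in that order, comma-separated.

Segment: kh-tso-ih-perar.
tense: ih- → present.
polarity: tso/re- → affirmative.
aspect: kh- → progressive.

present, affirmative, progressive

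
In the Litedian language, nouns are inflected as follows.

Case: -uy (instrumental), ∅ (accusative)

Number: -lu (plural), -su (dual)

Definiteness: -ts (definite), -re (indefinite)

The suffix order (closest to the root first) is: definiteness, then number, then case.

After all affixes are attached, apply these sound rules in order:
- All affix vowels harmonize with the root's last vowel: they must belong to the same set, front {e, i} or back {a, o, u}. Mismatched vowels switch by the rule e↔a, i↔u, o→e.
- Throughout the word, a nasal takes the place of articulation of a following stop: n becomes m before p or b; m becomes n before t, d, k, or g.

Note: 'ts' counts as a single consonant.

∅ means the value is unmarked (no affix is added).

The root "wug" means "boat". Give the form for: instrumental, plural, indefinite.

wugraluuy

Attach definiteness indefinite -re → wugre.
Attach number plural -lu → wugrelu.
Attach case instrumental -uy → wugreluuy.
Apply vowel harmony: wugreluuy → wugraluuy.
Nasal assimilation: no change.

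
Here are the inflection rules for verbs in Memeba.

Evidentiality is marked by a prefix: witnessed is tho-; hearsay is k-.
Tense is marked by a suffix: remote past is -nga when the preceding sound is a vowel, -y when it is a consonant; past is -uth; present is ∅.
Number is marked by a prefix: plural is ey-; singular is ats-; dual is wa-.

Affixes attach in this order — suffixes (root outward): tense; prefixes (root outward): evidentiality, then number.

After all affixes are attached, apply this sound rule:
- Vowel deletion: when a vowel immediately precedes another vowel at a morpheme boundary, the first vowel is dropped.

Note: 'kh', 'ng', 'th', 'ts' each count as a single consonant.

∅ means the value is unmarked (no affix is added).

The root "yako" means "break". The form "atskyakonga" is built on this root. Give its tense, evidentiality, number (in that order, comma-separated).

remote past, hearsay, singular

Segment: ats-k-yako-nga.
tense: -nga/y → remote past.
evidentiality: k- → hearsay.
number: ats- → singular.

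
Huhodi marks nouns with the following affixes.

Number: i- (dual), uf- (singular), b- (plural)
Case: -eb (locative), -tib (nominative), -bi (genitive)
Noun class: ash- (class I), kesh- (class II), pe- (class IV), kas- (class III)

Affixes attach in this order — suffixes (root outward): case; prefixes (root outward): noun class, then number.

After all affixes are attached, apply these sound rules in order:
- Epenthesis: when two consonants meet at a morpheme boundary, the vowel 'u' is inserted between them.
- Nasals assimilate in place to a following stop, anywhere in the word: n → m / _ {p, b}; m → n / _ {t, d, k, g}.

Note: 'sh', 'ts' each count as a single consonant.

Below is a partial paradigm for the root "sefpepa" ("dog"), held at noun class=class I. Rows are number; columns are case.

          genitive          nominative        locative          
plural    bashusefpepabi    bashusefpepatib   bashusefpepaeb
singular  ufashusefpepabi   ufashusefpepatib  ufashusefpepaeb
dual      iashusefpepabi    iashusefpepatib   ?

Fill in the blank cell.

iashusefpepaeb

Attach noun class class I ash- → ashsefpepa.
Attach number dual i- → iashsefpepa.
Attach case locative -eb → iashsefpepaeb.
Apply epenthesis: iashsefpepaeb → iashusefpepaeb.
Nasal assimilation: no change.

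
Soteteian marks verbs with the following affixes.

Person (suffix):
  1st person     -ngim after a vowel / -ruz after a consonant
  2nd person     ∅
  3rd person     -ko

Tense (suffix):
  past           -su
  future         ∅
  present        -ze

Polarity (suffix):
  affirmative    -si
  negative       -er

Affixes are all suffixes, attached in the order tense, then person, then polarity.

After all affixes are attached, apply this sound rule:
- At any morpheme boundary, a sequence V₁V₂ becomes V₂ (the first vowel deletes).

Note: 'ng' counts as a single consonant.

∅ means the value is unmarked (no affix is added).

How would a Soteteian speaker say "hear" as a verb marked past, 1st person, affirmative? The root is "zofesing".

Attach tense past -su → zofesingsu.
Attach person 1st person -ngim (after vowel 'u') → zofesingsungim.
Attach polarity affirmative -si → zofesingsungimsi.
Vowel deletion: no change.

zofesingsungimsi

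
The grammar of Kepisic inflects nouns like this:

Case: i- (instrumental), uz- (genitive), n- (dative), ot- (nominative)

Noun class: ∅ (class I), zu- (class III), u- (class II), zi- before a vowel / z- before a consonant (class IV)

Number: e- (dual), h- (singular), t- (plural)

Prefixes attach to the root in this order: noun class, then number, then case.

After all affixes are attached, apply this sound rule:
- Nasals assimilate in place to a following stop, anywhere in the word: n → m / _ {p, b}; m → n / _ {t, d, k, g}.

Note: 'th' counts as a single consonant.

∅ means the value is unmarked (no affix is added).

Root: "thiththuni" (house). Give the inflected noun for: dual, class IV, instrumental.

Attach noun class class IV z- (before consonant 'th') → zthiththuni.
Attach number dual e- → ezthiththuni.
Attach case instrumental i- → iezthiththuni.
Nasal assimilation: no change.

iezthiththuni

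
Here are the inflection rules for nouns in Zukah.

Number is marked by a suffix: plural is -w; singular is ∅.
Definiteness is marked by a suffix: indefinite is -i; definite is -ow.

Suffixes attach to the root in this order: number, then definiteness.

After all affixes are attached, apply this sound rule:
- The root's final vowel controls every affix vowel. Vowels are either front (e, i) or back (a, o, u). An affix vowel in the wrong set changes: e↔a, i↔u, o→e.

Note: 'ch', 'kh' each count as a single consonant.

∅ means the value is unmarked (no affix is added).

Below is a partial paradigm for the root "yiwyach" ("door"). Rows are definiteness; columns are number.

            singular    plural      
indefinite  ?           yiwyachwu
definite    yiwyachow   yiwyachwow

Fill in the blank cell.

number = singular: zero marking, form stays yiwyach.
Attach definiteness indefinite -i → yiwyachi.
Apply vowel harmony: yiwyachi → yiwyachu.

yiwyachu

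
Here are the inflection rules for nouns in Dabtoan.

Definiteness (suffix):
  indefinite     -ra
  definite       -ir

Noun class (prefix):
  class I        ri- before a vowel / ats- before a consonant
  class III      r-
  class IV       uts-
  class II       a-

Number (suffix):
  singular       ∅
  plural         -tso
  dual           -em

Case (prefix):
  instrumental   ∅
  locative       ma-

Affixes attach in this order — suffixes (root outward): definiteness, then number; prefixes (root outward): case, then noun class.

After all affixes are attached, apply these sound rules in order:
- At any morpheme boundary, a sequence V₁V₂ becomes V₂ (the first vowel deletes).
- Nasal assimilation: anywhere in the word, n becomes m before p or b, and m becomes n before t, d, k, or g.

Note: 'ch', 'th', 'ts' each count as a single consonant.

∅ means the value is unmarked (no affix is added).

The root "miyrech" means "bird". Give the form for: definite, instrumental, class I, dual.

atsmiyrechirem

Attach definiteness definite -ir → miyrechir.
case = instrumental: zero marking, form stays miyrechir.
Attach noun class class I ats- (before consonant 'm') → atsmiyrechir.
Attach number dual -em → atsmiyrechirem.
Vowel deletion: no change.
Nasal assimilation: no change.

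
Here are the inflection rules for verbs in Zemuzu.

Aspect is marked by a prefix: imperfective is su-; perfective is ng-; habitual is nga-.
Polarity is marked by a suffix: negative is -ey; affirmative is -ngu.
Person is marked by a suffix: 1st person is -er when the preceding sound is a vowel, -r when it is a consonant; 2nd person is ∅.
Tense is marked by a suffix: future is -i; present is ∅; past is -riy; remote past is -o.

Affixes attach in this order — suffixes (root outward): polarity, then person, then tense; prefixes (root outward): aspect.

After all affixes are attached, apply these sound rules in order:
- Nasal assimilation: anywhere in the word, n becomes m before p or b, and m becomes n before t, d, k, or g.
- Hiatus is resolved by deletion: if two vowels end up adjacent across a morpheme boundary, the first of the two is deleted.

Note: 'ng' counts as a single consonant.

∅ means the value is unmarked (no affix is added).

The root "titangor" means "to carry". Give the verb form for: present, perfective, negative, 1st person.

ngtitangoreyr

Attach polarity negative -ey → titangorey.
Attach person 1st person -r (after consonant 'y') → titangoreyr.
tense = present: zero marking, form stays titangoreyr.
Attach aspect perfective ng- → ngtitangoreyr.
Nasal assimilation: no change.
Vowel deletion: no change.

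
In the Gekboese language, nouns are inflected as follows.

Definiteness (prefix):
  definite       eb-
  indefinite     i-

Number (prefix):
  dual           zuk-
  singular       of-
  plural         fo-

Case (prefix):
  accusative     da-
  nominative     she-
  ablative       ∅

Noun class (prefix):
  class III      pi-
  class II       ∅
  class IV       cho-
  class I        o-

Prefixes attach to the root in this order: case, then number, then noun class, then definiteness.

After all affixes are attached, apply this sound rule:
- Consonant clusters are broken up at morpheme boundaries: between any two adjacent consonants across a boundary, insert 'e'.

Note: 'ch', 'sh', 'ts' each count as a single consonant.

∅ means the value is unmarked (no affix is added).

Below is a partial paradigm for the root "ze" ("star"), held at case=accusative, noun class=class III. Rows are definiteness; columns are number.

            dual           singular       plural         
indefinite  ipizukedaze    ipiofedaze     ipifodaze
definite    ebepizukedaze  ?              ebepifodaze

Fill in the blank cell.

Attach case accusative da- → daze.
Attach number singular of- → ofdaze.
Attach noun class class III pi- → piofdaze.
Attach definiteness definite eb- → ebpiofdaze.
Apply epenthesis: ebpiofdaze → ebepiofedaze.

ebepiofedaze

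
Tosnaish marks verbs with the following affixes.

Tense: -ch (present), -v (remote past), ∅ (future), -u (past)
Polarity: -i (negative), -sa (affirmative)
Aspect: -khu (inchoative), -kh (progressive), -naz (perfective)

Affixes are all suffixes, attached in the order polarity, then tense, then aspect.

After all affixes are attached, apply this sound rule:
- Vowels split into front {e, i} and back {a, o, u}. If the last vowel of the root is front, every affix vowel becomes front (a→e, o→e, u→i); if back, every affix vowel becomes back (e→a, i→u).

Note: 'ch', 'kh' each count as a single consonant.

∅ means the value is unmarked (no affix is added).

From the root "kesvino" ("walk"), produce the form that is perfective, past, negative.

Attach polarity negative -i → kesvinoi.
Attach tense past -u → kesvinoiu.
Attach aspect perfective -naz → kesvinoiunaz.
Apply vowel harmony: kesvinoiunaz → kesvinouunaz.

kesvinouunaz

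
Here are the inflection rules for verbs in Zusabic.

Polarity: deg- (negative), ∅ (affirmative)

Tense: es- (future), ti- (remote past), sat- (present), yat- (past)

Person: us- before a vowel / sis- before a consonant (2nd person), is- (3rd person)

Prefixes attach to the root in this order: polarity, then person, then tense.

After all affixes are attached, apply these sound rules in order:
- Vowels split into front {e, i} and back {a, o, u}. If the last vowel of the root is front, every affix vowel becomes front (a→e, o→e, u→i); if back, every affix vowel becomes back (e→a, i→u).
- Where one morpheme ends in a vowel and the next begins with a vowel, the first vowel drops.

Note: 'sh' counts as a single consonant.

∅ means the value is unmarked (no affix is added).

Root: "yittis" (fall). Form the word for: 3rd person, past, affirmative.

yetisyittis

polarity = affirmative: zero marking, form stays yittis.
Attach person 3rd person is- → isyittis.
Attach tense past yat- → yatisyittis.
Apply vowel harmony: yatisyittis → yetisyittis.
Vowel deletion: no change.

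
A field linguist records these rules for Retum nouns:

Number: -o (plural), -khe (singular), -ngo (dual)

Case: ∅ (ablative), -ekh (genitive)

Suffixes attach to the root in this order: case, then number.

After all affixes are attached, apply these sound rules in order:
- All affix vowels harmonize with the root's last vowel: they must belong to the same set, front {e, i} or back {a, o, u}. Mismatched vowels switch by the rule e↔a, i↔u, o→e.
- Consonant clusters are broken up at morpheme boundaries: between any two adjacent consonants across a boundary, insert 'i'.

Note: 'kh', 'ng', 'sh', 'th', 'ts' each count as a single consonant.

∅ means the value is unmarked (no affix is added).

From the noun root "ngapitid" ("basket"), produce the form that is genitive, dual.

Attach case genitive -ekh → ngapitidekh.
Attach number dual -ngo → ngapitidekhngo.
Apply vowel harmony: ngapitidekhngo → ngapitidekhnge.
Apply epenthesis: ngapitidekhnge → ngapitidekhinge.

ngapitidekhinge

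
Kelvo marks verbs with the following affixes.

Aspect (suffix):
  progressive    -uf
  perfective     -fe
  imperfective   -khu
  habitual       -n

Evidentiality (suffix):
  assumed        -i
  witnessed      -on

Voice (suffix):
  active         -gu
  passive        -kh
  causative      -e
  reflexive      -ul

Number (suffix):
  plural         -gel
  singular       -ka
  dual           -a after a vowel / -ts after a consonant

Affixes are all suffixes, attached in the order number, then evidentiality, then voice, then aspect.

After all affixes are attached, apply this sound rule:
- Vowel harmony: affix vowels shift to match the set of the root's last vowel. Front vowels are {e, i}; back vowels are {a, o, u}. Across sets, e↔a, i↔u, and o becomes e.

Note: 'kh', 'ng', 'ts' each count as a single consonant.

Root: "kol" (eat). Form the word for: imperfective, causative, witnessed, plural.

kolgalonakhu

Attach number plural -gel → kolgel.
Attach evidentiality witnessed -on → kolgelon.
Attach voice causative -e → kolgelone.
Attach aspect imperfective -khu → kolgelonekhu.
Apply vowel harmony: kolgelonekhu → kolgalonakhu.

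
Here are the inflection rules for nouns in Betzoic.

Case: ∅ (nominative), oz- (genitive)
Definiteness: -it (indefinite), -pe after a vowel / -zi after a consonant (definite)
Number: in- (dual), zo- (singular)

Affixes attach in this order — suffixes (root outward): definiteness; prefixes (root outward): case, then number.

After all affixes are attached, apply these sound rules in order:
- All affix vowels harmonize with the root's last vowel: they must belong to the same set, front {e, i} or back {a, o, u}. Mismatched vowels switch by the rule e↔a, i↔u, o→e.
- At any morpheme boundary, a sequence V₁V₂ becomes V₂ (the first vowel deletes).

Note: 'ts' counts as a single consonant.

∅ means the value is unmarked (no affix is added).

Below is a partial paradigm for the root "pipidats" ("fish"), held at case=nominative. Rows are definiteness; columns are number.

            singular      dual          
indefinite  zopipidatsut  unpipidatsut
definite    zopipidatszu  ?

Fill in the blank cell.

unpipidatszu

case = nominative: zero marking, form stays pipidats.
Attach number dual in- → inpipidats.
Attach definiteness definite -zi (after consonant 'ts') → inpipidatszi.
Apply vowel harmony: inpipidatszi → unpipidatszu.
Vowel deletion: no change.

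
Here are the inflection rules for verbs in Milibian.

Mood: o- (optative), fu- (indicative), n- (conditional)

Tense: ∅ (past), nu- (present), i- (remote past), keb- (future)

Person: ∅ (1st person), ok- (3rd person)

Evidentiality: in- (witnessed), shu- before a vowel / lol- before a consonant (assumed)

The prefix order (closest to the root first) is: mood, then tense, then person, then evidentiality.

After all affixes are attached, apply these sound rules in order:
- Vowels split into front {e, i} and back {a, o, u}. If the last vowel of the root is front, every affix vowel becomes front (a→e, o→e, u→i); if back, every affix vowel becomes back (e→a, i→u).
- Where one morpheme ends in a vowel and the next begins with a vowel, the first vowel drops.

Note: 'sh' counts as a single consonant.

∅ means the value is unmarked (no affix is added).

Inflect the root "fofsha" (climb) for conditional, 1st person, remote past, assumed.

Attach mood conditional n- → nfofsha.
Attach tense remote past i- → infofsha.
person = 1st person: zero marking, form stays infofsha.
Attach evidentiality assumed shu- (before vowel 'i') → shuinfofsha.
Apply vowel harmony: shuinfofsha → shuunfofsha.
Apply vowel deletion: shuunfofsha → shunfofsha.

shunfofsha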